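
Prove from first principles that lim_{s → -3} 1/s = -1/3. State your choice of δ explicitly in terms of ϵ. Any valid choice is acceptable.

Let ϵ > 0 be given. We seek δ > 0 such that 0 < |s + 3| < δ implies |1/s + 1/3| < ϵ.
|1/s + 1/3| = |-3 − s|/(3·|s|) = |s + 3|/(3|s|).
Require δ ≤ 3/2 so that |s| > 3 − 3/2 = 3/2, hence 3|s| > 9/2.
Then |1/s + 1/3| < |s + 3|/(9/2), which is < ϵ when |s + 3| < (9/2)ϵ.
Take δ = min(3/2, (9/2)ϵ). Then 0 < |s + 3| < δ gives both |s + 3| < 3/2 and |s + 3| < (9/2)ϵ, so |1/s + 1/3| < ϵ.

δ = min(3/2, (9/2)ϵ)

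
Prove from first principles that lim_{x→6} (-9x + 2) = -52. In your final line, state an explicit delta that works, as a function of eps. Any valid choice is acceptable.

delta = eps/9

Let eps > 0 be given. We need delta > 0 so that 0 < |x − 6| < delta implies |(-9x + 2) + 52| < eps.
|(-9x + 2) + 52| = |-9x + 54| = 9|x − 6|.
So 9|x − 6| < eps exactly when |x − 6| < eps/9.
Take delta = eps/9. If 0 < |x − 6| < delta then |(-9x + 2) + 52| = 9|x − 6| < 9·(eps/9) = eps.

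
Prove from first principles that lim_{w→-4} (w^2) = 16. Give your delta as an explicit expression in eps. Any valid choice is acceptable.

Let eps > 0 be given. We seek delta > 0 with 0 < |w + 4| < delta ⇒ |w^2 − 16| < eps.
Factor: w^2 − 16 = (w + 4)(w - 4), so |w^2 − 16| = |w + 4|·|w - 4|.
Restrict delta ≤ 1. Then |w + 4| < 1 gives |w| < 5, so by the triangle inequality |w - 4| ≤ 5 + 4 = 9.
Hence |w^2 − 16| ≤ 9|w + 4|, which is < eps once |w + 4| < eps/9.
Take delta = min(1, eps/9). If 0 < |w + 4| < delta then both bounds hold and |w^2 − 16| ≤ 9|w + 4| < 9·(eps/9) = eps.

delta = min(1, eps/9)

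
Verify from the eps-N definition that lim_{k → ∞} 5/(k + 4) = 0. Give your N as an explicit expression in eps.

N = 5/eps

Let eps > 0. For k ≥ 1, |5/(k + 4) − 0| = 5/(k + 4) ≤ 5/k.
We need 5/k < eps, i.e. k > 5/eps.
Take N = 5/eps. If k > N then |5/(k + 4)| ≤ 5/k < eps.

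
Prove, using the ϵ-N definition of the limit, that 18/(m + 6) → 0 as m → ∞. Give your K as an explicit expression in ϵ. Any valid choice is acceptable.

K = 18/ϵ

Suppose ϵ > 0. For m ≥ 1, |18/(m + 6) − 0| = 18/(m + 6) ≤ 18/m.
We need 18/m < ϵ, i.e. m > 18/ϵ.
Take K = 18/ϵ. If m > K then |18/(m + 6)| ≤ 18/m < ϵ.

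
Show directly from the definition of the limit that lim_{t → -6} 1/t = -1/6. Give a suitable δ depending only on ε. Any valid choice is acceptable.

Suppose ε > 0. We seek δ > 0 such that 0 < |t + 6| < δ implies |1/t + 1/6| < ε.
|1/t + 1/6| = |-6 − t|/(6·|t|) = |t + 6|/(6|t|).
Require δ ≤ 3 so that |t| > 6 − 3 = 3, hence 6|t| > 18.
Then |1/t + 1/6| < |t + 6|/18, which is < ε when |t + 6| < 18ε.
Take δ = min(3, 18ε). Then 0 < |t + 6| < δ gives both |t + 6| < 3 and |t + 6| < 18ε, so |1/t + 1/6| < ε.

δ = min(3, 18ε)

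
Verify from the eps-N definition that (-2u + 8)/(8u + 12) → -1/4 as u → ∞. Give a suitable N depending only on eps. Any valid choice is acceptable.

N = (11/8)/eps

Suppose eps > 0. We seek N > 0 such that u > N implies |(-2u + 8)/(8u + 12) + 1/4| < eps.
(-2u + 8)/(8u + 12) + 1/4 = (8(-2u + 8) − (-2)(8u + 12)) / (8(8u + 12)) = 88/(8(8u + 12)).
For u > 0 we have 8u + 12 > 8u, so |(-2u + 8)/(8u + 12) + 1/4| = 88/(8(8u + 12)) < 88/(8·8u) = (11/8)/u.
Thus |(-2u + 8)/(8u + 12) + 1/4| < eps whenever u > (11/8)/eps.
Take N = (11/8)/eps. If u > N then |(-2u + 8)/(8u + 12) + 1/4| < (11/8)/u < eps.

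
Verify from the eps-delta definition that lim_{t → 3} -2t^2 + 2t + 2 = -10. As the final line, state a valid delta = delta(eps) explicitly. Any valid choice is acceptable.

delta = min(2, eps/14)

Suppose eps > 0. We want delta > 0 such that 0 < |t − 3| < delta implies |(-2t^2 + 2t + 2) + 10| < eps.
(-2t^2 + 2t + 2) + 10 = -2t^2 + 2t + 12 = (t − 3)(-2t - 4).
So |(-2t^2 + 2t + 2) + 10| = |t − 3|·|-2t - 4|.
Assume first that |t − 3| < 2, so |t| < 5. Then |-2t - 4| ≤ 2·5 + 4 = 14.
Hence |(-2t^2 + 2t + 2) + 10| ≤ 14|t − 3| < eps provided |t − 3| < eps/14.
Choosing delta = min(2, eps/14) ensures both conditions, hence |(-2t^2 + 2t + 2) + 10| < eps.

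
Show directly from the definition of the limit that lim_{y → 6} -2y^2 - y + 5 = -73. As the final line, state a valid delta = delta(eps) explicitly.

delta = min(2, eps/29)

Fix eps > 0. We want delta > 0 such that 0 < |y − 6| < delta implies |(-2y^2 - y + 5) + 73| < eps.
(-2y^2 - y + 5) + 73 = -2y^2 - y + 78 = (y − 6)(-2y - 13).
So |(-2y^2 - y + 5) + 73| = |y − 6|·|-2y - 13|.
Assume first that |y − 6| < 2, so |y| < 8. Then |-2y - 13| ≤ 2·8 + 13 = 29.
Hence |(-2y^2 - y + 5) + 73| ≤ 29|y − 6| < eps provided |y − 6| < eps/29.
Take delta = min(2, eps/29). Then 0 < |y − 6| < delta gives both |y − 6| < 2 and |y − 6| < eps/29, so |(-2y^2 - y + 5) + 73| < eps.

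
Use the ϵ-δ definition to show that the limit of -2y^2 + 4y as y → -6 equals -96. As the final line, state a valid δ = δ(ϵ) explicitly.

Suppose ϵ > 0. We want δ > 0 such that 0 < |y + 6| < δ implies |(-2y^2 + 4y) + 96| < ϵ.
(-2y^2 + 4y) + 96 = -2y^2 + 4y + 96 = (y + 6)(-2y + 16).
So |(-2y^2 + 4y) + 96| = |y + 6|·|-2y + 16|.
Assume first that |y + 6| < 1, so |y| < 7. Then |-2y + 16| ≤ 2·7 + 16 = 30.
Hence |(-2y^2 + 4y) + 96| ≤ 30|y + 6| < ϵ provided |y + 6| < ϵ/30.
Take δ = min(1, ϵ/30). Then 0 < |y + 6| < δ gives both |y + 6| < 1 and |y + 6| < ϵ/30, so |(-2y^2 + 4y) + 96| < ϵ.

δ = min(1, ϵ/30)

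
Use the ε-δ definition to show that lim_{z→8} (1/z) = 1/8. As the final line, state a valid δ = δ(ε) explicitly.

δ = min(4, 32ε)

Let ε > 0. We seek δ > 0 such that 0 < |z − 8| < δ implies |1/z − (1/8)| < ε.
|1/z − (1/8)| = |8 − z|/(8·|z|) = |z − 8|/(8|z|).
Require δ ≤ 4 so that |z| > 8 − 4 = 4, hence 8|z| > 32.
Then |1/z − (1/8)| < |z − 8|/32, which is < ε when |z − 8| < 32ε.
Take δ = min(4, 32ε). Then 0 < |z − 8| < δ gives both |z − 8| < 4 and |z − 8| < 32ε, so |1/z − (1/8)| < ε.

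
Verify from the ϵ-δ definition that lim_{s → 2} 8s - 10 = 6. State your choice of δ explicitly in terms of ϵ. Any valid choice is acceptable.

δ = ϵ/8

Fix ϵ > 0. We need δ > 0 so that 0 < |s − 2| < δ implies |(8s - 10) − 6| < ϵ.
|(8s - 10) − 6| = |8s - 16| = 8|s − 2|.
So 8|s − 2| < ϵ exactly when |s − 2| < ϵ/8.
Take δ = ϵ/8. If 0 < |s − 2| < δ then |(8s - 10) − 6| = 8|s − 2| < 8·(ϵ/8) = ϵ.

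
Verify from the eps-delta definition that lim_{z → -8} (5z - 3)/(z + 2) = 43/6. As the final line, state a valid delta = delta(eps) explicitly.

delta = min(3, (18/13)eps)

Suppose eps > 0. We want delta > 0 with 0 < |z + 8| < delta ⇒ |(5z - 3)/(z + 2) − (43/6)| < eps.
Combining over a common denominator, (5z - 3)/(z + 2) − (43/6) = [(5z - 3)·(-6) − (-43)·(z + 2)] / [(-6)·(z + 2)] = 13(z + 8) / ((-6)(z + 2)).
So |(5z - 3)/(z + 2) − (43/6)| = 13|z + 8| / (6·|z + 2|).
Restrict delta ≤ 3. Then |z + 8| < 3 gives |z + 2| = |(z + 8) + (-6)| ≥ 6 − 3 = 3.
Hence |(5z - 3)/(z + 2) − (43/6)| < 13|z + 8|/(6·3) = (13/18)|z + 8|, which is < eps once |z + 8| < (18/13)eps.
Take delta = min(3, (18/13)eps). Then 0 < |z + 8| < delta forces both bounds, so |(5z - 3)/(z + 2) − (43/6)| < eps.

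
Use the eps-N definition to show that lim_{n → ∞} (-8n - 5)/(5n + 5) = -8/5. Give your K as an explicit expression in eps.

K = (3/5)/eps

Suppose eps > 0. For n ≥ 1, |(-8n - 5)/(5n + 5) + 8/5| = |15|/(5(5n + 5)) = 15/(5(5n + 5)).
Since 5n + 5 ≥ 5n for n ≥ 1, this is ≤ 15/(5·5n) = (3/5)/n.
So |(-8n - 5)/(5n + 5) + 8/5| < eps whenever n > (3/5)/eps.
Take K = (3/5)/eps. If n > K then |(-8n - 5)/(5n + 5) + 8/5| ≤ (3/5)/n < eps.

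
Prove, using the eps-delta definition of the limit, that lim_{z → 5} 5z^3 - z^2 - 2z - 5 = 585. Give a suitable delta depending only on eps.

delta = min(2, eps/531)

Let eps > 0 be given. We want delta > 0 such that 0 < |z − 5| < delta implies |(5z^3 - z^2 - 2z - 5) − 585| < eps.
(5z^3 - z^2 - 2z - 5) − 585 = 5z^3 - z^2 - 2z - 590 = (z − 5)(5z^2 + 24z + 118).
So |(5z^3 - z^2 - 2z - 5) − 585| = |z − 5|·|5z^2 + 24z + 118|.
Assume first that |z − 5| < 2, so |z| < 7. Then |5z^2 + 24z + 118| ≤ 5·7^2 + 24·7 + 118 = 531.
Hence |(5z^3 - z^2 - 2z - 5) − 585| ≤ 531|z − 5| < eps provided |z − 5| < eps/531.
Take delta = min(2, eps/531). Then 0 < |z − 5| < delta gives both |z − 5| < 2 and |z − 5| < eps/531, so |(5z^3 - z^2 - 2z - 5) − 585| < eps.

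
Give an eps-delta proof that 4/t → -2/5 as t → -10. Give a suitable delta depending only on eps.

delta = min(5, (25/2)eps)

Let eps > 0. We seek delta > 0 such that 0 < |t + 10| < delta implies |4/t + 2/5| < eps.
|4/t + 2/5| = 4·|-10 − t|/(10·|t|) = 4|t + 10|/(10|t|).
Require delta ≤ 5 so that |t| > 10 − 5 = 5, hence 10|t| > 50.
Then |4/t + 2/5| < 4|t + 10|/50, which is < eps when |t + 10| < (25/2)eps.
Take delta = min(5, (25/2)eps). Then 0 < |t + 10| < delta gives both |t + 10| < 5 and |t + 10| < (25/2)eps, so |4/t + 2/5| < eps.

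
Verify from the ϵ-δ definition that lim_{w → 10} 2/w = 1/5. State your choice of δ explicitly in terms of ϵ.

Let ϵ > 0 be given. We seek δ > 0 such that 0 < |w − 10| < δ implies |2/w − (1/5)| < ϵ.
|2/w − (1/5)| = 2·|10 − w|/(10·|w|) = 2|w − 10|/(10|w|).
Restrict δ ≤ 5. Then |w − 10| < 5 gives |w| > 5, so 10|w| > 50.
Then |2/w − (1/5)| < 2|w − 10|/50, which is < ϵ when |w − 10| < 25ϵ.
Take δ = min(5, 25ϵ). Then 0 < |w − 10| < δ gives both |w − 10| < 5 and |w − 10| < 25ϵ, so |2/w − (1/5)| < ϵ.

δ = min(5, 25ϵ)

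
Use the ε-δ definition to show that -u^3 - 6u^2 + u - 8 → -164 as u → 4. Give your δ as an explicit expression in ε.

δ = min(1, ε/114)

Fix ε > 0. We want δ > 0 such that 0 < |u − 4| < δ implies |(-u^3 - 6u^2 + u - 8) + 164| < ε.
(-u^3 - 6u^2 + u - 8) + 164 = -u^3 - 6u^2 + u + 156 = (u − 4)(-u^2 - 10u - 39).
So |(-u^3 - 6u^2 + u - 8) + 164| = |u − 4|·|-u^2 - 10u - 39|.
Assume first that |u − 4| < 1, so |u| < 5. Then |-u^2 - 10u - 39| ≤ 5^2 + 10·5 + 39 = 114.
Hence |(-u^3 - 6u^2 + u - 8) + 164| ≤ 114|u − 4| < ε provided |u − 4| < ε/114.
Choosing δ = min(1, ε/114) ensures both conditions, hence |(-u^3 - 6u^2 + u - 8) + 164| < ε.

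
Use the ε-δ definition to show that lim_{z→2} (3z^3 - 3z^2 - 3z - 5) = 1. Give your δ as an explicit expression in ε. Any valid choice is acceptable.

δ = min(2, ε/63)

Let ε > 0 be given. We want δ > 0 such that 0 < |z − 2| < δ implies |(3z^3 - 3z^2 - 3z - 5) − 1| < ε.
(3z^3 - 3z^2 - 3z - 5) − 1 = 3z^3 - 3z^2 - 3z - 6 = (z − 2)(3z^2 + 3z + 3).
So |(3z^3 - 3z^2 - 3z - 5) − 1| = |z − 2|·|3z^2 + 3z + 3|.
Assume first that |z − 2| < 2, so |z| < 4. Then |3z^2 + 3z + 3| ≤ 3·4^2 + 3·4 + 3 = 63.
Hence |(3z^3 - 3z^2 - 3z - 5) − 1| ≤ 63|z − 2| < ε provided |z − 2| < ε/63.
Take δ = min(2, ε/63). Then 0 < |z − 2| < δ gives both |z − 2| < 2 and |z − 2| < ε/63, so |(3z^3 - 3z^2 - 3z - 5) − 1| < ε.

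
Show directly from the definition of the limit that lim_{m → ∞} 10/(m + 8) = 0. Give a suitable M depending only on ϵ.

Let ϵ > 0. For m ≥ 1, |10/(m + 8) − 0| = 10/(m + 8) ≤ 10/m.
We need 10/m < ϵ, i.e. m > 10/ϵ.
Take M = 10/ϵ. If m > M then |10/(m + 8)| ≤ 10/m < ϵ.

M = 10/ϵ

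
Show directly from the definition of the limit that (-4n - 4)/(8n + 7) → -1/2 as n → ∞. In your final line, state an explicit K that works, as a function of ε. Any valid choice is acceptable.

Fix ε > 0. For n ≥ 1, |(-4n - 4)/(8n + 7) + 1/2| = |-4|/(8(8n + 7)) = 4/(8(8n + 7)).
Since 8n + 7 ≥ 8n for n ≥ 1, this is ≤ 4/(8·8n) = (1/16)/n.
So |(-4n - 4)/(8n + 7) + 1/2| < ε whenever n > (1/16)/ε.
Take K = (1/16)/ε. If n > K then |(-4n - 4)/(8n + 7) + 1/2| ≤ (1/16)/n < ε.

K = (1/16)/ε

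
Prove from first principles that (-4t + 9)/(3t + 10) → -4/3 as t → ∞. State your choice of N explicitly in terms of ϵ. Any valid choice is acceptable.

Fix ϵ > 0. We seek N > 0 such that t > N implies |(-4t + 9)/(3t + 10) + 4/3| < ϵ.
(-4t + 9)/(3t + 10) + 4/3 = (3(-4t + 9) − (-4)(3t + 10)) / (3(3t + 10)) = 67/(3(3t + 10)).
For t > 0 we have 3t + 10 > 3t, so |(-4t + 9)/(3t + 10) + 4/3| = 67/(3(3t + 10)) < 67/(3·3t) = (67/9)/t.
Thus |(-4t + 9)/(3t + 10) + 4/3| < ϵ whenever t > (67/9)/ϵ.
Take N = (67/9)/ϵ. If t > N then |(-4t + 9)/(3t + 10) + 4/3| < (67/9)/t < ϵ.

N = (67/9)/ϵ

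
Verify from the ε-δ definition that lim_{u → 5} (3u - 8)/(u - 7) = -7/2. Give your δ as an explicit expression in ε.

δ = min(1, (2/13)ε)

Let ε > 0 be given. We want δ > 0 with 0 < |u − 5| < δ ⇒ |(3u - 8)/(u - 7) + 7/2| < ε.
Combining over a common denominator, (3u - 8)/(u - 7) + 7/2 = [(3u - 8)·(-2) − 7·(u - 7)] / [(-2)·(u - 7)] = -13(u − 5) / ((-2)(u - 7)).
So |(3u - 8)/(u - 7) + 7/2| = 13|u − 5| / (2·|u − 7|).
Require δ ≤ 1, so |u − 7| ≥ |-2| − |u − 5| > 2 − 1 = 1.
Hence |(3u - 8)/(u - 7) + 7/2| < 13|u − 5|/(2·1) = (13/2)|u − 5|, which is < ε once |u − 5| < (2/13)ε.
Take δ = min(1, (2/13)ε). Then 0 < |u − 5| < δ forces both bounds, so |(3u - 8)/(u - 7) + 7/2| < ε.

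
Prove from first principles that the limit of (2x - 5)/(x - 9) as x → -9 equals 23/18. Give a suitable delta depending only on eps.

Let eps > 0. We want delta > 0 with 0 < |x + 9| < delta ⇒ |(2x - 5)/(x - 9) − (23/18)| < eps.
Combining over a common denominator, (2x - 5)/(x - 9) − (23/18) = [(2x - 5)·(-18) − (-23)·(x - 9)] / [(-18)·(x - 9)] = -13(x + 9) / ((-18)(x - 9)).
So |(2x - 5)/(x - 9) − (23/18)| = 13|x + 9| / (18·|x − 9|).
Restrict delta ≤ 9. Then |x + 9| < 9 gives |x − 9| = |(x + 9) + (-18)| ≥ 18 − 9 = 9.
Hence |(2x - 5)/(x - 9) − (23/18)| < 13|x + 9|/(18·9) = (13/162)|x + 9|, which is < eps once |x + 9| < (162/13)eps.
Take delta = min(9, (162/13)eps). Then 0 < |x + 9| < delta forces both bounds, so |(2x - 5)/(x - 9) − (23/18)| < eps.

delta = min(9, (162/13)eps)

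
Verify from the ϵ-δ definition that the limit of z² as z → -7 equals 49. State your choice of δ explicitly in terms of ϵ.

δ = min(1, ϵ/15)

Let ϵ > 0. We seek δ > 0 with 0 < |z + 7| < δ ⇒ |z² − 49| < ϵ.
Factor: z² − 49 = (z + 7)(z - 7), so |z² − 49| = |z + 7|·|z - 7|.
Restrict δ ≤ 1. Then |z + 7| < 1 gives |z| < 8, so by the triangle inequality |z - 7| ≤ 8 + 7 = 15.
Hence |z² − 49| ≤ 15|z + 7|, which is < ϵ once |z + 7| < ϵ/15.
Take δ = min(1, ϵ/15). If 0 < |z + 7| < δ then both bounds hold and |z² − 49| ≤ 15|z + 7| < 15·(ϵ/15) = ϵ.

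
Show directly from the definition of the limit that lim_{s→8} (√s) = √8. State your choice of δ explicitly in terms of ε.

δ = min(8, √8·ε)

Let ε > 0. We want δ > 0 such that 0 < |s − 8| < δ implies |√s − √8| < ε.
Rationalise: √s − √8 = (s − 8)/(√s + √8), so |√s − √8| = |s − 8|/(√s + √8).
Restrict δ ≤ 8 so that |s − 8| < 8 forces s > 0, and then √s + √8 > √8.
Hence |√s − √8| < |s − 8|/√8, which is < ε once |s − 8| < √8·ε.
Take δ = min(8, √8·ε). If 0 < |s − 8| < δ then s > 0 and |√s − √8| < |s − 8|/√8 < ε.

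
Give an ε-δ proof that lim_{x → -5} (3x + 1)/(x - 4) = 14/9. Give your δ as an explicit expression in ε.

δ = min(9/2, (81/26)ε)

Suppose ε > 0. We want δ > 0 with 0 < |x + 5| < δ ⇒ |(3x + 1)/(x - 4) − (14/9)| < ε.
Combining over a common denominator, (3x + 1)/(x - 4) − (14/9) = [(3x + 1)·(-9) − (-14)·(x - 4)] / [(-9)·(x - 4)] = -13(x + 5) / ((-9)(x - 4)).
So |(3x + 1)/(x - 4) − (14/9)| = 13|x + 5| / (9·|x − 4|).
Require δ ≤ 9/2, so |x − 4| ≥ |-9| − |x + 5| > 9 − 9/2 = 9/2.
Hence |(3x + 1)/(x - 4) − (14/9)| < 13|x + 5|/(9·(9/2)) = (26/81)|x + 5|, which is < ε once |x + 5| < (81/26)ε.
Take δ = min(9/2, (81/26)ε). Then 0 < |x + 5| < δ forces both bounds, so |(3x + 1)/(x - 4) − (14/9)| < ε.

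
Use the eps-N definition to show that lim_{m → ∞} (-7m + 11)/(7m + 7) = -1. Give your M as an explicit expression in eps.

M = (18/7)/eps

Suppose eps > 0. For m ≥ 1, |(-7m + 11)/(7m + 7) + 1| = |126|/(7(7m + 7)) = 126/(7(7m + 7)).
Since 7m + 7 ≥ 7m for m ≥ 1, this is ≤ 126/(7·7m) = (18/7)/m.
So |(-7m + 11)/(7m + 7) + 1| < eps whenever m > (18/7)/eps.
Take M = (18/7)/eps. If m > M then |(-7m + 11)/(7m + 7) + 1| ≤ (18/7)/m < eps.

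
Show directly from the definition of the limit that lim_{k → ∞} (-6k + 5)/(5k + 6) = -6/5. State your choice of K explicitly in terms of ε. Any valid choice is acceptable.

K = (61/25)/ε

Let ε > 0. For k ≥ 1, |(-6k + 5)/(5k + 6) + 6/5| = |61|/(5(5k + 6)) = 61/(5(5k + 6)).
Since 5k + 6 ≥ 5k for k ≥ 1, this is ≤ 61/(5·5k) = (61/25)/k.
So |(-6k + 5)/(5k + 6) + 6/5| < ε whenever k > (61/25)/ε.
Take K = (61/25)/ε. If k > K then |(-6k + 5)/(5k + 6) + 6/5| ≤ (61/25)/k < ε.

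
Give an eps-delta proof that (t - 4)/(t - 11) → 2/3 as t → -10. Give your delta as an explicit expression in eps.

Fix eps > 0. We want delta > 0 with 0 < |t + 10| < delta ⇒ |(t - 4)/(t - 11) − (2/3)| < eps.
Combining over a common denominator, (t - 4)/(t - 11) − (2/3) = [(t - 4)·(-21) − (-14)·(t - 11)] / [(-21)·(t - 11)] = -7(t + 10) / ((-21)(t - 11)).
So |(t - 4)/(t - 11) − (2/3)| = 7|t + 10| / (21·|t − 11|).
Restrict delta ≤ 21/2. Then |t + 10| < 21/2 gives |t − 11| = |(t + 10) + (-21)| ≥ 21 − 21/2 = 21/2.
Hence |(t - 4)/(t - 11) − (2/3)| < 7|t + 10|/(21·(21/2)) = (2/63)|t + 10|, which is < eps once |t + 10| < (63/2)eps.
Take delta = min(21/2, (63/2)eps). Then 0 < |t + 10| < delta forces both bounds, so |(t - 4)/(t - 11) − (2/3)| < eps.

delta = min(21/2, (63/2)eps)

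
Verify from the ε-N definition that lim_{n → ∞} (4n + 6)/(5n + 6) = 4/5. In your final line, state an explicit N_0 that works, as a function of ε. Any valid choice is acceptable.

Fix ε > 0. For n ≥ 1, |(4n + 6)/(5n + 6) − (4/5)| = |6|/(5(5n + 6)) = 6/(5(5n + 6)).
Since 5n + 6 ≥ 5n for n ≥ 1, this is ≤ 6/(5·5n) = (6/25)/n.
So |(4n + 6)/(5n + 6) − (4/5)| < ε whenever n > (6/25)/ε.
Take N_0 = (6/25)/ε. If n > N_0 then |(4n + 6)/(5n + 6) − (4/5)| ≤ (6/25)/n < ε.

N_0 = (6/25)/ε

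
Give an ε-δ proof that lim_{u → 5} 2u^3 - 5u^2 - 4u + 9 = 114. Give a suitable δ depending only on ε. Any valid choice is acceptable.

Fix ε > 0. We want δ > 0 such that 0 < |u − 5| < δ implies |(2u^3 - 5u^2 - 4u + 9) − 114| < ε.
(2u^3 - 5u^2 - 4u + 9) − 114 = 2u^3 - 5u^2 - 4u - 105 = (u − 5)(2u^2 + 5u + 21).
So |(2u^3 - 5u^2 - 4u + 9) − 114| = |u − 5|·|2u^2 + 5u + 21|.
Require δ ≤ 2. Then |u − 5| < 2 gives |u| < 7, and by the triangle inequality |2u^2 + 5u + 21| ≤ 2·7^2 + 5·7 + 21 = 154.
Hence |(2u^3 - 5u^2 - 4u + 9) − 114| ≤ 154|u − 5| < ε provided |u − 5| < ε/154.
Choosing δ = min(2, ε/154) ensures both conditions, hence |(2u^3 - 5u^2 - 4u + 9) − 114| < ε.

δ = min(2, ε/154)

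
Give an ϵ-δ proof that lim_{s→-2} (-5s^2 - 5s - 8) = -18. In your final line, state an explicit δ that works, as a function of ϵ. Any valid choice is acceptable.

δ = min(1, ϵ/20)

Fix ϵ > 0. We want δ > 0 such that 0 < |s + 2| < δ implies |(-5s^2 - 5s - 8) + 18| < ϵ.
(-5s^2 - 5s - 8) + 18 = -5s^2 - 5s + 10 = (s + 2)(-5s + 5).
So |(-5s^2 - 5s - 8) + 18| = |s + 2|·|-5s + 5|.
Assume first that |s + 2| < 1, so |s| < 3. Then |-5s + 5| ≤ 5·3 + 5 = 20.
Hence |(-5s^2 - 5s - 8) + 18| ≤ 20|s + 2| < ϵ provided |s + 2| < ϵ/20.
Take δ = min(1, ϵ/20). Then 0 < |s + 2| < δ gives both |s + 2| < 1 and |s + 2| < ϵ/20, so |(-5s^2 - 5s - 8) + 18| < ϵ.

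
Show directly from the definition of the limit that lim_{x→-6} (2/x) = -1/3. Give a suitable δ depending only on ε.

Let ε > 0. We seek δ > 0 such that 0 < |x + 6| < δ implies |2/x + 1/3| < ε.
|2/x + 1/3| = 2·|-6 − x|/(6·|x|) = 2|x + 6|/(6|x|).
Require δ ≤ 3 so that |x| > 6 − 3 = 3, hence 6|x| > 18.
Then |2/x + 1/3| < 2|x + 6|/18, which is < ε when |x + 6| < 9ε.
Take δ = min(3, 9ε). Then 0 < |x + 6| < δ gives both |x + 6| < 3 and |x + 6| < 9ε, so |2/x + 1/3| < ε.

δ = min(3, 9ε)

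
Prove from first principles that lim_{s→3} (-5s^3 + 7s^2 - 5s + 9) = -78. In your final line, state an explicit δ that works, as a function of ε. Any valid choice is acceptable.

Let ε > 0 be given. We want δ > 0 such that 0 < |s − 3| < δ implies |(-5s^3 + 7s^2 - 5s + 9) + 78| < ε.
(-5s^3 + 7s^2 - 5s + 9) + 78 = -5s^3 + 7s^2 - 5s + 87 = (s − 3)(-5s^2 - 8s - 29).
So |(-5s^3 + 7s^2 - 5s + 9) + 78| = |s − 3|·|-5s^2 - 8s - 29|.
Require δ ≤ 1. Then |s − 3| < 1 gives |s| < 4, and by the triangle inequality |-5s^2 - 8s - 29| ≤ 5·4^2 + 8·4 + 29 = 141.
Hence |(-5s^3 + 7s^2 - 5s + 9) + 78| ≤ 141|s − 3| < ε provided |s − 3| < ε/141.
Take δ = min(1, ε/141). Then 0 < |s − 3| < δ gives both |s − 3| < 1 and |s − 3| < ε/141, so |(-5s^3 + 7s^2 - 5s + 9) + 78| < ε.

δ = min(1, ε/141)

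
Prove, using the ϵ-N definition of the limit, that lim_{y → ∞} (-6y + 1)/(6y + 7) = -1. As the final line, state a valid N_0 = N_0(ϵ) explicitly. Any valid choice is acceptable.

N_0 = (4/3)/ϵ

Suppose ϵ > 0. We seek N_0 > 0 such that y > N_0 implies |(-6y + 1)/(6y + 7) + 1| < ϵ.
(-6y + 1)/(6y + 7) + 1 = (6(-6y + 1) − (-6)(6y + 7)) / (6(6y + 7)) = 48/(6(6y + 7)).
For y > 0 we have 6y + 7 > 6y, so |(-6y + 1)/(6y + 7) + 1| = 48/(6(6y + 7)) < 48/(6·6y) = (4/3)/y.
Thus |(-6y + 1)/(6y + 7) + 1| < ϵ whenever y > (4/3)/ϵ.
Take N_0 = (4/3)/ϵ. If y > N_0 then |(-6y + 1)/(6y + 7) + 1| < (4/3)/y < ϵ.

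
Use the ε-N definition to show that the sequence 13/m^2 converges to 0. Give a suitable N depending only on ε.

N = (13/ε)^{1/2}

Suppose ε > 0. For m ≥ 1, |13/m^2 − 0| = 13/m^2.
13/m^2 < ε ⇔ m^2 > 13/ε ⇔ m > (13/ε)^{1/2}.
Take N = (13/ε)^{1/2}. Then m > N implies 13/m^2 < ε.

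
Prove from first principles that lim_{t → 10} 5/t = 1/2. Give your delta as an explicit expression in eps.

delta = min(5, 10eps)

Let eps > 0. We seek delta > 0 such that 0 < |t − 10| < delta implies |5/t − (1/2)| < eps.
|5/t − (1/2)| = 5·|10 − t|/(10·|t|) = 5|t − 10|/(10|t|).
Restrict delta ≤ 5. Then |t − 10| < 5 gives |t| > 5, so 10|t| > 50.
Then |5/t − (1/2)| < 5|t − 10|/50, which is < eps when |t − 10| < 10eps.
Take delta = min(5, 10eps). Then 0 < |t − 10| < delta gives both |t − 10| < 5 and |t − 10| < 10eps, so |5/t − (1/2)| < eps.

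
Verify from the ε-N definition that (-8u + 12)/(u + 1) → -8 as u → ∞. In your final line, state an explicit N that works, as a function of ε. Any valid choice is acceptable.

N = 20/ε

Let ε > 0 be given. We seek N > 0 such that u > N implies |(-8u + 12)/(u + 1) + 8| < ε.
(-8u + 12)/(u + 1) + 8 = ((-8u + 12) − (-8)(u + 1)) / ((u + 1)) = 20/((u + 1)).
For u > 0 we have u + 1 > u, so |(-8u + 12)/(u + 1) + 8| = 20/((u + 1)) < 20/(u) = 20/u.
Thus |(-8u + 12)/(u + 1) + 8| < ε whenever u > 20/ε.
Take N = 20/ε. If u > N then |(-8u + 12)/(u + 1) + 8| < 20/u < ε.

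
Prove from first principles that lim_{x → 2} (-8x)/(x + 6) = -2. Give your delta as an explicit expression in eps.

delta = min(4, (2/3)eps)

Let eps > 0 be given. We want delta > 0 with 0 < |x − 2| < delta ⇒ |(-8x)/(x + 6) + 2| < eps.
Combining over a common denominator, (-8x)/(x + 6) + 2 = [(-8x)·8 − (-16)·(x + 6)] / [8·(x + 6)] = -48(x − 2) / (8(x + 6)).
So |(-8x)/(x + 6) + 2| = 48|x − 2| / (8·|x + 6|).
Restrict delta ≤ 4. Then |x − 2| < 4 gives |x + 6| = |(x − 2) + 8| ≥ 8 − 4 = 4.
Hence |(-8x)/(x + 6) + 2| < 48|x − 2|/(8·4) = (3/2)|x − 2|, which is < eps once |x − 2| < (2/3)eps.
Take delta = min(4, (2/3)eps). Then 0 < |x − 2| < delta forces both bounds, so |(-8x)/(x + 6) + 2| < eps.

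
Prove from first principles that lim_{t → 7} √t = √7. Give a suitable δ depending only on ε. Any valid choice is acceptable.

δ = min(7, √7·ε)

Fix ε > 0. We want δ > 0 such that 0 < |t − 7| < δ implies |√t − √7| < ε.
Multiplying by the conjugate, |√t − √7| = |t − 7|/(√t + √7).
Restrict δ ≤ 7 so that |t − 7| < 7 forces t > 0, and then √t + √7 > √7.
Hence |√t − √7| < |t − 7|/√7, which is < ε once |t − 7| < √7·ε.
Take δ = min(7, √7·ε). If 0 < |t − 7| < δ then t > 0 and |√t − √7| < |t − 7|/√7 < ε.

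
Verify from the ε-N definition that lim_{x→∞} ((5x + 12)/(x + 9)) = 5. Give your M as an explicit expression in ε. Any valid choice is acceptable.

M = 33/ε

Let ε > 0 be given. We seek M > 0 such that x > M implies |(5x + 12)/(x + 9) − 5| < ε.
(5x + 12)/(x + 9) − 5 = ((5x + 12) − 5(x + 9)) / ((x + 9)) = -33/((x + 9)).
For x > 0 we have x + 9 > x, so |(5x + 12)/(x + 9) − 5| = 33/((x + 9)) < 33/(x) = 33/x.
Thus |(5x + 12)/(x + 9) − 5| < ε whenever x > 33/ε.
Take M = 33/ε. If x > M then |(5x + 12)/(x + 9) − 5| < 33/x < ε.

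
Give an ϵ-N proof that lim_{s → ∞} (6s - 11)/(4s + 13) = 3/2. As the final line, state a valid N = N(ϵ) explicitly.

Let ϵ > 0. We seek N > 0 such that s > N implies |(6s - 11)/(4s + 13) − (3/2)| < ϵ.
(6s - 11)/(4s + 13) − (3/2) = (4(6s - 11) − 6(4s + 13)) / (4(4s + 13)) = -122/(4(4s + 13)).
For s > 0 we have 4s + 13 > 4s, so |(6s - 11)/(4s + 13) − (3/2)| = 122/(4(4s + 13)) < 122/(4·4s) = (61/8)/s.
Thus |(6s - 11)/(4s + 13) − (3/2)| < ϵ whenever s > (61/8)/ϵ.
Take N = (61/8)/ϵ. If s > N then |(6s - 11)/(4s + 13) − (3/2)| < (61/8)/s < ϵ.

N = (61/8)/ϵ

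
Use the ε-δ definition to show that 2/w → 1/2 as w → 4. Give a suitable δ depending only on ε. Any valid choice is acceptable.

δ = min(2, 4ε)

Let ε > 0 be given. We seek δ > 0 such that 0 < |w − 4| < δ implies |2/w − (1/2)| < ε.
|2/w − (1/2)| = 2·|4 − w|/(4·|w|) = 2|w − 4|/(4|w|).
Require δ ≤ 2 so that |w| > 4 − 2 = 2, hence 4|w| > 8.
Then |2/w − (1/2)| < 2|w − 4|/8, which is < ε when |w − 4| < 4ε.
Take δ = min(2, 4ε). Then 0 < |w − 4| < δ gives both |w − 4| < 2 and |w − 4| < 4ε, so |2/w − (1/2)| < ε.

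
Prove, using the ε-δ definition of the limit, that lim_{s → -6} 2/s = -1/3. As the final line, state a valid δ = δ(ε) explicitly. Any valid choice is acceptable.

δ = min(3, 9ε)

Let ε > 0. We seek δ > 0 such that 0 < |s + 6| < δ implies |2/s + 1/3| < ε.
|2/s + 1/3| = 2·|-6 − s|/(6·|s|) = 2|s + 6|/(6|s|).
Restrict δ ≤ 3. Then |s + 6| < 3 gives |s| > 3, so 6|s| > 18.
Then |2/s + 1/3| < 2|s + 6|/18, which is < ε when |s + 6| < 9ε.
Take δ = min(3, 9ε). Then 0 < |s + 6| < δ gives both |s + 6| < 3 and |s + 6| < 9ε, so |2/s + 1/3| < ε.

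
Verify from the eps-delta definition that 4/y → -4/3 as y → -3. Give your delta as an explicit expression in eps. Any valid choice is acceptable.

delta = min(3/2, (9/8)eps)

Let eps > 0. We seek delta > 0 such that 0 < |y + 3| < delta implies |4/y + 4/3| < eps.
|4/y + 4/3| = 4·|-3 − y|/(3·|y|) = 4|y + 3|/(3|y|).
Restrict delta ≤ 3/2. Then |y + 3| < 3/2 gives |y| > 3/2, so 3|y| > 9/2.
Then |4/y + 4/3| < 4|y + 3|/(9/2), which is < eps when |y + 3| < (9/8)eps.
Take delta = min(3/2, (9/8)eps). Then 0 < |y + 3| < delta gives both |y + 3| < 3/2 and |y + 3| < (9/8)eps, so |4/y + 4/3| < eps.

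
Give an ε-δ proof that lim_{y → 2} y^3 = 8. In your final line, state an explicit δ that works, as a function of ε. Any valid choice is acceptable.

δ = min(1, ε/19)

Suppose ε > 0. We seek δ > 0 with 0 < |y − 2| < δ ⇒ |y^3 − 8| < ε.
Factor: y^3 − 8 = (y − 2)(y^2 + 2y + 4), so |y^3 − 8| = |y − 2|·|y^2 + 2y + 4|.
Impose δ ≤ 1 so that |y| < 3; then |y^2 + 2y + 4| ≤ 19.
Hence |y^3 − 8| ≤ 19|y − 2|, which is < ε once |y − 2| < ε/19.
Take δ = min(1, ε/19). If 0 < |y − 2| < δ then both bounds hold and |y^3 − 8| ≤ 19|y − 2| < 19·(ε/19) = ε.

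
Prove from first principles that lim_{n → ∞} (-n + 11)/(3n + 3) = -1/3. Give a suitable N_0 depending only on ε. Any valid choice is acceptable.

N_0 = 4/ε

Let ε > 0 be given. For n ≥ 1, |(-n + 11)/(3n + 3) + 1/3| = |36|/(3(3n + 3)) = 36/(3(3n + 3)).
Since 3n + 3 ≥ 3n for n ≥ 1, this is ≤ 36/(3·3n) = 4/n.
So |(-n + 11)/(3n + 3) + 1/3| < ε whenever n > 4/ε.
Take N_0 = 4/ε. If n > N_0 then |(-n + 11)/(3n + 3) + 1/3| ≤ 4/n < ε.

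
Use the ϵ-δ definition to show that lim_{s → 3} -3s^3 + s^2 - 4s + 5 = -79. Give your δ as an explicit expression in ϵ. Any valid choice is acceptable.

Suppose ϵ > 0. We want δ > 0 such that 0 < |s − 3| < δ implies |(-3s^3 + s^2 - 4s + 5) + 79| < ϵ.
(-3s^3 + s^2 - 4s + 5) + 79 = -3s^3 + s^2 - 4s + 84 = (s − 3)(-3s^2 - 8s - 28).
So |(-3s^3 + s^2 - 4s + 5) + 79| = |s − 3|·|-3s^2 - 8s - 28|.
Require δ ≤ 1. Then |s − 3| < 1 gives |s| < 4, and by the triangle inequality |-3s^2 - 8s - 28| ≤ 3·4^2 + 8·4 + 28 = 108.
Hence |(-3s^3 + s^2 - 4s + 5) + 79| ≤ 108|s − 3| < ϵ provided |s − 3| < ϵ/108.
Choosing δ = min(1, ϵ/108) ensures both conditions, hence |(-3s^3 + s^2 - 4s + 5) + 79| < ϵ.

δ = min(1, ϵ/108)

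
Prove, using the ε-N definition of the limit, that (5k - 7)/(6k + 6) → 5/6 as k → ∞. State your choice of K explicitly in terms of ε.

Suppose ε > 0. For k ≥ 1, |(5k - 7)/(6k + 6) − (5/6)| = |-72|/(6(6k + 6)) = 72/(6(6k + 6)).
Since 6k + 6 ≥ 6k for k ≥ 1, this is ≤ 72/(6·6k) = 2/k.
So |(5k - 7)/(6k + 6) − (5/6)| < ε whenever k > 2/ε.
Take K = 2/ε. If k > K then |(5k - 7)/(6k + 6) − (5/6)| ≤ 2/k < ε.

K = 2/ε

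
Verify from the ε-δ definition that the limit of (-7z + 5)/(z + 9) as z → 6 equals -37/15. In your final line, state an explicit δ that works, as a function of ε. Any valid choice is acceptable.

δ = min(15/2, (225/136)ε)

Let ε > 0. We want δ > 0 with 0 < |z − 6| < δ ⇒ |(-7z + 5)/(z + 9) + 37/15| < ε.
Combining over a common denominator, (-7z + 5)/(z + 9) + 37/15 = [(-7z + 5)·15 − (-37)·(z + 9)] / [15·(z + 9)] = -68(z − 6) / (15(z + 9)).
So |(-7z + 5)/(z + 9) + 37/15| = 68|z − 6| / (15·|z + 9|).
Require δ ≤ 15/2, so |z + 9| ≥ |15| − |z − 6| > 15 − 15/2 = 15/2.
Hence |(-7z + 5)/(z + 9) + 37/15| < 68|z − 6|/(15·(15/2)) = (136/225)|z − 6|, which is < ε once |z − 6| < (225/136)ε.
Take δ = min(15/2, (225/136)ε). Then 0 < |z − 6| < δ forces both bounds, so |(-7z + 5)/(z + 9) + 37/15| < ε.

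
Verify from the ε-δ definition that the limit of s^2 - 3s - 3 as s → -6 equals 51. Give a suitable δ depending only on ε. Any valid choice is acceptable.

Fix ε > 0. We want δ > 0 such that 0 < |s + 6| < δ implies |(s^2 - 3s - 3) − 51| < ε.
(s^2 - 3s - 3) − 51 = s^2 - 3s - 54 = (s + 6)(s - 9).
So |(s^2 - 3s - 3) − 51| = |s + 6|·|s - 9|.
Require δ ≤ 1. Then |s + 6| < 1 gives |s| < 7, and by the triangle inequality |s - 9| ≤ 7 + 9 = 16.
Hence |(s^2 - 3s - 3) − 51| ≤ 16|s + 6| < ε provided |s + 6| < ε/16.
Choosing δ = min(1, ε/16) ensures both conditions, hence |(s^2 - 3s - 3) − 51| < ε.

δ = min(1, ε/16)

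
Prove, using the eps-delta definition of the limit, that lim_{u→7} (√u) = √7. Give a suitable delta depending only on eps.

Suppose eps > 0. We want delta > 0 such that 0 < |u − 7| < delta implies |√u − √7| < eps.
Rationalise: √u − √7 = (u − 7)/(√u + √7), so |√u − √7| = |u − 7|/(√u + √7).
Restrict delta ≤ 7 so that |u − 7| < 7 forces u > 0, and then √u + √7 > √7.
Hence |√u − √7| < |u − 7|/√7, which is < eps once |u − 7| < √7·eps.
Take delta = min(7, √7·eps). If 0 < |u − 7| < delta then u > 0 and |√u − √7| < |u − 7|/√7 < eps.

delta = min(7, √7·eps)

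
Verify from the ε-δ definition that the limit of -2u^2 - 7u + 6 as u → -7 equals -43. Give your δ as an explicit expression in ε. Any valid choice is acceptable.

δ = min(1, ε/23)

Let ε > 0 be given. We want δ > 0 such that 0 < |u + 7| < δ implies |(-2u^2 - 7u + 6) + 43| < ε.
(-2u^2 - 7u + 6) + 43 = -2u^2 - 7u + 49 = (u + 7)(-2u + 7).
So |(-2u^2 - 7u + 6) + 43| = |u + 7|·|-2u + 7|.
Require δ ≤ 1. Then |u + 7| < 1 gives |u| < 8, and by the triangle inequality |-2u + 7| ≤ 2·8 + 7 = 23.
Hence |(-2u^2 - 7u + 6) + 43| ≤ 23|u + 7| < ε provided |u + 7| < ε/23.
Take δ = min(1, ε/23). Then 0 < |u + 7| < δ gives both |u + 7| < 1 and |u + 7| < ε/23, so |(-2u^2 - 7u + 6) + 43| < ε.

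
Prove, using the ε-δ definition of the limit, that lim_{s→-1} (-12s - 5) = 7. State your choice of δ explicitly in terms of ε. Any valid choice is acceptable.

Let ε > 0 be given. We need δ > 0 so that 0 < |s + 1| < δ implies |(-12s - 5) − 7| < ε.
|(-12s - 5) − 7| = |-12s - 12| = 12|s + 1|.
So 12|s + 1| < ε exactly when |s + 1| < ε/12.
Take δ = ε/12. If 0 < |s + 1| < δ then |(-12s - 5) − 7| = 12|s + 1| < 12·(ε/12) = ε.

δ = ε/12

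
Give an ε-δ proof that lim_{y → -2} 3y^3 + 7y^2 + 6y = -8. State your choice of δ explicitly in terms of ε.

δ = min(1, ε/34)

Fix ε > 0. We want δ > 0 such that 0 < |y + 2| < δ implies |(3y^3 + 7y^2 + 6y) + 8| < ε.
(3y^3 + 7y^2 + 6y) + 8 = 3y^3 + 7y^2 + 6y + 8 = (y + 2)(3y^2 + y + 4).
So |(3y^3 + 7y^2 + 6y) + 8| = |y + 2|·|3y^2 + y + 4|.
Assume first that |y + 2| < 1, so |y| < 3. Then |3y^2 + y + 4| ≤ 3·3^2 + 3 + 4 = 34.
Hence |(3y^3 + 7y^2 + 6y) + 8| ≤ 34|y + 2| < ε provided |y + 2| < ε/34.
Choosing δ = min(1, ε/34) ensures both conditions, hence |(3y^3 + 7y^2 + 6y) + 8| < ε.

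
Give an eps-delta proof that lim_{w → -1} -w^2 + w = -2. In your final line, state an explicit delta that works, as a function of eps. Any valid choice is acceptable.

delta = min(1, eps/4)

Let eps > 0 be given. We want delta > 0 such that 0 < |w + 1| < delta implies |(-w^2 + w) + 2| < eps.
(-w^2 + w) + 2 = -w^2 + w + 2 = (w + 1)(-w + 2).
So |(-w^2 + w) + 2| = |w + 1|·|-w + 2|.
Assume first that |w + 1| < 1, so |w| < 2. Then |-w + 2| ≤ 2 + 2 = 4.
Hence |(-w^2 + w) + 2| ≤ 4|w + 1| < eps provided |w + 1| < eps/4.
Take delta = min(1, eps/4). Then 0 < |w + 1| < delta gives both |w + 1| < 1 and |w + 1| < eps/4, so |(-w^2 + w) + 2| < eps.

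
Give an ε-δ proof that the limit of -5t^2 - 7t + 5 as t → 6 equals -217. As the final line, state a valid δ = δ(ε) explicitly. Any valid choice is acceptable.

δ = min(1, ε/72)

Let ε > 0 be given. We want δ > 0 such that 0 < |t − 6| < δ implies |(-5t^2 - 7t + 5) + 217| < ε.
(-5t^2 - 7t + 5) + 217 = -5t^2 - 7t + 222 = (t − 6)(-5t - 37).
So |(-5t^2 - 7t + 5) + 217| = |t − 6|·|-5t - 37|.
Require δ ≤ 1. Then |t − 6| < 1 gives |t| < 7, and by the triangle inequality |-5t - 37| ≤ 5·7 + 37 = 72.
Hence |(-5t^2 - 7t + 5) + 217| ≤ 72|t − 6| < ε provided |t − 6| < ε/72.
Choosing δ = min(1, ε/72) ensures both conditions, hence |(-5t^2 - 7t + 5) + 217| < ε.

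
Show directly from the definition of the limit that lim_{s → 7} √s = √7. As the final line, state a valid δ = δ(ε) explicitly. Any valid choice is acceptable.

Let ε > 0 be given. We want δ > 0 such that 0 < |s − 7| < δ implies |√s − √7| < ε.
Multiplying by the conjugate, |√s − √7| = |s − 7|/(√s + √7).
Restrict δ ≤ 7 so that |s − 7| < 7 forces s > 0, and then √s + √7 > √7.
Hence |√s − √7| < |s − 7|/√7, which is < ε once |s − 7| < √7·ε.
Take δ = min(7, √7·ε). If 0 < |s − 7| < δ then s > 0 and |√s − √7| < |s − 7|/√7 < ε.

δ = min(7, √7·ε)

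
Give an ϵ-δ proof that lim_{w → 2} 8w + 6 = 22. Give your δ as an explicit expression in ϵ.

Fix ϵ > 0. We need δ > 0 so that 0 < |w − 2| < δ implies |(8w + 6) − 22| < ϵ.
|(8w + 6) − 22| = |8w - 16| = 8|w − 2|.
So 8|w − 2| < ϵ exactly when |w − 2| < ϵ/8.
Take δ = ϵ/8. If 0 < |w − 2| < δ then |(8w + 6) − 22| = 8|w − 2| < 8·(ϵ/8) = ϵ.

δ = ϵ/8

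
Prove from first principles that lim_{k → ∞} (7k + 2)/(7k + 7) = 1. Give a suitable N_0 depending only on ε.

N_0 = (5/7)/ε

Fix ε > 0. For k ≥ 1, |(7k + 2)/(7k + 7) − 1| = |-35|/(7(7k + 7)) = 35/(7(7k + 7)).
Since 7k + 7 ≥ 7k for k ≥ 1, this is ≤ 35/(7·7k) = (5/7)/k.
So |(7k + 2)/(7k + 7) − 1| < ε whenever k > (5/7)/ε.
Take N_0 = (5/7)/ε. If k > N_0 then |(7k + 2)/(7k + 7) − 1| ≤ (5/7)/k < ε.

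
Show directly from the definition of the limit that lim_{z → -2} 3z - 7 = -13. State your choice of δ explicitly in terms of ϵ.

Let ϵ > 0 be given. We need δ > 0 so that 0 < |z + 2| < δ implies |(3z - 7) + 13| < ϵ.
Since (3z - 7) + 13 = 3(z + 2), we have |(3z - 7) + 13| = 3|z + 2|.
So 3|z + 2| < ϵ exactly when |z + 2| < ϵ/3.
Choosing δ = ϵ/3 gives |(3z - 7) + 13| = 3|z + 2| < ϵ whenever |z + 2| < δ.

δ = ϵ/3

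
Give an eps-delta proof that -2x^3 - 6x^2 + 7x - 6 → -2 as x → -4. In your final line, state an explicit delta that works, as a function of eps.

Let eps > 0. We want delta > 0 such that 0 < |x + 4| < delta implies |(-2x^3 - 6x^2 + 7x - 6) + 2| < eps.
(-2x^3 - 6x^2 + 7x - 6) + 2 = -2x^3 - 6x^2 + 7x - 4 = (x + 4)(-2x^2 + 2x - 1).
So |(-2x^3 - 6x^2 + 7x - 6) + 2| = |x + 4|·|-2x^2 + 2x - 1|.
Require delta ≤ 2. Then |x + 4| < 2 gives |x| < 6, and by the triangle inequality |-2x^2 + 2x - 1| ≤ 2·6^2 + 2·6 + 1 = 85.
Hence |(-2x^3 - 6x^2 + 7x - 6) + 2| ≤ 85|x + 4| < eps provided |x + 4| < eps/85.
Take delta = min(2, eps/85). Then 0 < |x + 4| < delta gives both |x + 4| < 2 and |x + 4| < eps/85, so |(-2x^3 - 6x^2 + 7x - 6) + 2| < eps.

delta = min(2, eps/85)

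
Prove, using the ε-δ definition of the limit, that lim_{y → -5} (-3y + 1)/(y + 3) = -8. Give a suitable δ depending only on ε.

δ = min(1, (1/5)ε)

Suppose ε > 0. We want δ > 0 with 0 < |y + 5| < δ ⇒ |(-3y + 1)/(y + 3) + 8| < ε.
Combining over a common denominator, (-3y + 1)/(y + 3) + 8 = [(-3y + 1)·(-2) − 16·(y + 3)] / [(-2)·(y + 3)] = -10(y + 5) / ((-2)(y + 3)).
So |(-3y + 1)/(y + 3) + 8| = 10|y + 5| / (2·|y + 3|).
Restrict δ ≤ 1. Then |y + 5| < 1 gives |y + 3| = |(y + 5) + (-2)| ≥ 2 − 1 = 1.
Hence |(-3y + 1)/(y + 3) + 8| < 10|y + 5|/(2·1) = 5|y + 5|, which is < ε once |y + 5| < (1/5)ε.
Take δ = min(1, (1/5)ε). Then 0 < |y + 5| < δ forces both bounds, so |(-3y + 1)/(y + 3) + 8| < ε.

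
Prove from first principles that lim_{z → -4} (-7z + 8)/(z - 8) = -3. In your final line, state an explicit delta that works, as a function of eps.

delta = min(6, (3/2)eps)

Suppose eps > 0. We want delta > 0 with 0 < |z + 4| < delta ⇒ |(-7z + 8)/(z - 8) + 3| < eps.
Combining over a common denominator, (-7z + 8)/(z - 8) + 3 = [(-7z + 8)·(-12) − 36·(z - 8)] / [(-12)·(z - 8)] = 48(z + 4) / ((-12)(z - 8)).
So |(-7z + 8)/(z - 8) + 3| = 48|z + 4| / (12·|z − 8|).
Require delta ≤ 6, so |z − 8| ≥ |-12| − |z + 4| > 12 − 6 = 6.
Hence |(-7z + 8)/(z - 8) + 3| < 48|z + 4|/(12·6) = (2/3)|z + 4|, which is < eps once |z + 4| < (3/2)eps.
Take delta = min(6, (3/2)eps). Then 0 < |z + 4| < delta forces both bounds, so |(-7z + 8)/(z - 8) + 3| < eps.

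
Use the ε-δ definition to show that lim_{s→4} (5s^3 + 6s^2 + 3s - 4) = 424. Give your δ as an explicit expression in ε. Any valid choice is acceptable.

δ = min(1, ε/362)

Suppose ε > 0. We want δ > 0 such that 0 < |s − 4| < δ implies |(5s^3 + 6s^2 + 3s - 4) − 424| < ε.
(5s^3 + 6s^2 + 3s - 4) − 424 = 5s^3 + 6s^2 + 3s - 428 = (s − 4)(5s^2 + 26s + 107).
So |(5s^3 + 6s^2 + 3s - 4) − 424| = |s − 4|·|5s^2 + 26s + 107|.
Assume first that |s − 4| < 1, so |s| < 5. Then |5s^2 + 26s + 107| ≤ 5·5^2 + 26·5 + 107 = 362.
Hence |(5s^3 + 6s^2 + 3s - 4) − 424| ≤ 362|s − 4| < ε provided |s − 4| < ε/362.
Choosing δ = min(1, ε/362) ensures both conditions, hence |(5s^3 + 6s^2 + 3s - 4) − 424| < ε.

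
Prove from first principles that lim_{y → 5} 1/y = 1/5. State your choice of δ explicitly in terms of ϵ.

Suppose ϵ > 0. We seek δ > 0 such that 0 < |y − 5| < δ implies |1/y − (1/5)| < ϵ.
|1/y − (1/5)| = |5 − y|/(5·|y|) = |y − 5|/(5|y|).
Restrict δ ≤ 5/2. Then |y − 5| < 5/2 gives |y| > 5/2, so 5|y| > 25/2.
Then |1/y − (1/5)| < |y − 5|/(25/2), which is < ϵ when |y − 5| < (25/2)ϵ.
Take δ = min(5/2, (25/2)ϵ). Then 0 < |y − 5| < δ gives both |y − 5| < 5/2 and |y − 5| < (25/2)ϵ, so |1/y − (1/5)| < ϵ.

δ = min(5/2, (25/2)ϵ)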